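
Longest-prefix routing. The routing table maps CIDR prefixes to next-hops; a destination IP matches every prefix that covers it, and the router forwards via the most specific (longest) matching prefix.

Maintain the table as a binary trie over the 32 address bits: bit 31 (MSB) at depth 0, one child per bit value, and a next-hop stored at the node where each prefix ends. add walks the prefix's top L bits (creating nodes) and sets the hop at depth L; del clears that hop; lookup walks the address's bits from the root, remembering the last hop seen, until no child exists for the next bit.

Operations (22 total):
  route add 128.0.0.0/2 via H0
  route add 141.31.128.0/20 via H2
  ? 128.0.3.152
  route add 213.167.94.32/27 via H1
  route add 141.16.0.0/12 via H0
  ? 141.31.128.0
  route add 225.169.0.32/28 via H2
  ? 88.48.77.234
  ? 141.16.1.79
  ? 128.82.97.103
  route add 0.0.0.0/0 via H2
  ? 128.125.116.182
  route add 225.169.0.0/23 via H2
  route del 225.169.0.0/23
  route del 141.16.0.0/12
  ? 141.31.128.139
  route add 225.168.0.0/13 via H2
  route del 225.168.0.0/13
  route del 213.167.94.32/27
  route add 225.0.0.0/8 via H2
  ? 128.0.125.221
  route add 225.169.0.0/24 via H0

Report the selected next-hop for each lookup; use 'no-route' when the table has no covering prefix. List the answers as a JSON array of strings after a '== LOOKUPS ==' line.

Process each operation:
  add 128.0.0.0/2 -> H0 at depth 2
  add 141.31.128.0/20 -> H2 at depth 20
  lookup 128.0.3.152: bits 1000 walk d0:-→d1:-→d2:H0→d3:-→d4:- -> H0
  add 213.167.94.32/27 -> H1 at depth 27
  add 141.16.0.0/12 -> H0 at depth 12
  lookup 141.31.128.0: bits 10001101000111111000 walk d0:-→d1:-→d2:H0→d3:-→d4:-→d5:-→d6:-→d7:-→d8:-→d9:-→d10:-→d11:-→d12:H0→d13:-→d14:-→d15:-→d16:-→d17:-→d18:-→d19:-→d20:H2 -> H2
  add 225.169.0.32/28 -> H2 at depth 28
  lookup 88.48.77.234: bits ε walk d0:- -> no-route
  lookup 141.16.1.79: bits 100011010001 walk d0:-→d1:-→d2:H0→d3:-→d4:-→d5:-→d6:-→d7:-→d8:-→d9:-→d10:-→d11:-→d12:H0 -> H0
  lookup 128.82.97.103: bits 1000 walk d0:-→d1:-→d2:H0→d3:-→d4:- -> H0
  add 0.0.0.0/0 -> H2 at depth 0
  lookup 128.125.116.182: bits 1000 walk d0:H2→d1:-→d2:H0→d3:-→d4:- -> H0
  add 225.169.0.0/23 -> H2 at depth 23
  - 225.169.0.0/23 clear@23
  - 141.16.0.0/12 clear@12
  lookup 141.31.128.139: bits 10001101000111111000 walk d0:H2→d1:-→d2:H0→d3:-→d4:-→d5:-→d6:-→d7:-→d8:-→d9:-→d10:-→d11:-→d12:-→d13:-→d14:-→d15:-→d16:-→d17:-→d18:-→d19:-→d20:H2 -> H2
  add 225.168.0.0/13 -> H2 at depth 13
  - 225.168.0.0/13 clear@13
  - 213.167.94.32/27 clear@27
  add 225.0.0.0/8 -> H2 at depth 8
  lookup 128.0.125.221: bits 1000 walk d0:H2→d1:-→d2:H0→d3:-→d4:- -> H0
  add 225.169.0.0/24 -> H0 at depth 24

== LOOKUPS ==
["H0","H2","no-route","H0","H0","H0","H2","H0"]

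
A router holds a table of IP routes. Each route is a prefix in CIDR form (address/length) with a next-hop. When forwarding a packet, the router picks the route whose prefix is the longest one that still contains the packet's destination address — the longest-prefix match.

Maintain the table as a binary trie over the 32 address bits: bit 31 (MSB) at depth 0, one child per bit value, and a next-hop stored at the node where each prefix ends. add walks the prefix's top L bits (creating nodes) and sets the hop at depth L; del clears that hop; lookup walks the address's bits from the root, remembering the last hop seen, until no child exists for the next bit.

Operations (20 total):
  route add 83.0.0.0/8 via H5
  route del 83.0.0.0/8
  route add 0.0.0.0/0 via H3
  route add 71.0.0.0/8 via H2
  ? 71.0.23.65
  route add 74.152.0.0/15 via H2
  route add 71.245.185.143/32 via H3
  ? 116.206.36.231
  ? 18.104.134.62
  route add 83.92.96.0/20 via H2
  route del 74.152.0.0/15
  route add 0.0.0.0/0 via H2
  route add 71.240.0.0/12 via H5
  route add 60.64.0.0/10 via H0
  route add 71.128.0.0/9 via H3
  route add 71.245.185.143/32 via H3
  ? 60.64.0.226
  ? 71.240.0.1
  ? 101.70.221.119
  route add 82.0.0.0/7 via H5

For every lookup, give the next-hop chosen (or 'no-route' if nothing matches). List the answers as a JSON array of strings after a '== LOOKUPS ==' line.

Process each operation:
  add 83.0.0.0/8 -> H5 at depth 8
  - 83.0.0.0/8 clear@8
  add 0.0.0.0/0 -> H3 at depth 0
  add 71.0.0.0/8 -> H2 at depth 8
  ? 71.0.23.65  path d0:H3→d1:-→d2:-→d3:-→d4:-→d5:-→d6:-→d7:-→d8:H2  best=H2
  add 74.152.0.0/15 -> H2 at depth 15
  add 71.245.185.143/32 -> H3 at depth 32
  ? 116.206.36.231  path d0:H3→d1:-→d2:-  best=H3
  ? 18.104.134.62  path d0:H3→d1:-  best=H3
  add 83.92.96.0/20 -> H2 at depth 20
  - 74.152.0.0/15 clear@15
  add 0.0.0.0/0 -> H2 at depth 0
  add 71.240.0.0/12 -> H5 at depth 12
  add 60.64.0.0/10 -> H0 at depth 10
  add 71.128.0.0/9 -> H3 at depth 9
  add 71.245.185.143/32 -> H3 at depth 32
  ? 60.64.0.226  path d0:H2→d1:-→d2:-→d3:-→d4:-→d5:-→d6:-→d7:-→d8:-→d9:-→d10:H0  best=H0
  ? 71.240.0.1  path d0:H2→d1:-→d2:-→d3:-→d4:-→d5:-→d6:-→d7:-→d8:H2→d9:H3→d10:-→d11:-→d12:H5→d13:-  best=H5
  ? 101.70.221.119  path d0:H2→d1:-→d2:-  best=H2
  add 82.0.0.0/7 -> H5 at depth 7

== LOOKUPS ==
["H2","H3","H3","H0","H5","H2"]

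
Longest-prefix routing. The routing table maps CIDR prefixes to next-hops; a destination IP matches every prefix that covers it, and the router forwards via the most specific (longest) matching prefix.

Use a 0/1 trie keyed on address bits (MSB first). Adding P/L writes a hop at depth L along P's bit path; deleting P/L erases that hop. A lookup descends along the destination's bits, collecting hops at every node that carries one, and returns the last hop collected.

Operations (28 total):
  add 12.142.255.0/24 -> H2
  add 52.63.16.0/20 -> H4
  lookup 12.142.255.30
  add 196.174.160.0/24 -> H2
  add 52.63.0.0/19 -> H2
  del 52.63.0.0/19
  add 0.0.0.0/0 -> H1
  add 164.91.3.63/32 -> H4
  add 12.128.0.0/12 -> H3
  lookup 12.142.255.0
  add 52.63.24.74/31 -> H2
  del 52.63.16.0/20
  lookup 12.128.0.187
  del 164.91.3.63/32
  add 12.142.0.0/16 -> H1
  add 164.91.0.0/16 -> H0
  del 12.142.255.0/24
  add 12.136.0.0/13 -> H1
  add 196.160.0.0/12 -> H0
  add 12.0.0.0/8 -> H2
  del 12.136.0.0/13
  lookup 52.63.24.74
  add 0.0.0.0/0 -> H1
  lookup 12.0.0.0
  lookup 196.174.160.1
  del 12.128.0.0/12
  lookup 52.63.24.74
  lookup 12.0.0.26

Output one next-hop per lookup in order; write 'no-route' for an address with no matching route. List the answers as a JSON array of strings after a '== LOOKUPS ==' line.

Apply in order:
  + 12.142.255.0/24 (H2) depth=24
  + 52.63.16.0/20 (H4) depth=20
  ? 12.142.255.30  path d0:-→d1:-→d2:-→d3:-→d4:-→d5:-→d6:-→d7:-→d8:-→d9:-→d10:-→d11:-→d12:-→d13:-→d14:-→d15:-→d16:-→d17:-→d18:-→d19:-→d20:-→d21:-→d22:-→d23:-→d24:H2  best=H2
  + 196.174.160.0/24 (H2) depth=24
  + 52.63.0.0/19 (H2) depth=19
  - 52.63.0.0/19 clear@19
  + 0.0.0.0/0 (H1) depth=0
  + 164.91.3.63/32 (H4) depth=32
  + 12.128.0.0/12 (H3) depth=12
  ? 12.142.255.0  path d0:H1→d1:-→d2:-→d3:-→d4:-→d5:-→d6:-→d7:-→d8:-→d9:-→d10:-→d11:-→d12:H3→d13:-→d14:-→d15:-→d16:-→d17:-→d18:-→d19:-→d20:-→d21:-→d22:-→d23:-→d24:H2  best=H2
  + 52.63.24.74/31 (H2) depth=31
  - 52.63.16.0/20 clear@20
  ? 12.128.0.187  path d0:H1→d1:-→d2:-→d3:-→d4:-→d5:-→d6:-→d7:-→d8:-→d9:-→d10:-→d11:-→d12:H3  best=H3
  - 164.91.3.63/32 clear@32
  + 12.142.0.0/16 (H1) depth=16
  + 164.91.0.0/16 (H0) depth=16
  - 12.142.255.0/24 clear@24
  + 12.136.0.0/13 (H1) depth=13
  + 196.160.0.0/12 (H0) depth=12
  + 12.0.0.0/8 (H2) depth=8
  - 12.136.0.0/13 clear@13
  ? 52.63.24.74  path d0:H1→d1:-→d2:-→d3:-→d4:-→d5:-→d6:-→d7:-→d8:-→d9:-→d10:-→d11:-→d12:-→d13:-→d14:-→d15:-→d16:-→d17:-→d18:-→d19:-→d20:-→d21:-→d22:-→d23:-→d24:-→d25:-→d26:-→d27:-→d28:-→d29:-→d30:-→d31:H2  best=H2
  + 0.0.0.0/0 (H1) depth=0
  ? 12.0.0.0  path d0:H1→d1:-→d2:-→d3:-→d4:-→d5:-→d6:-→d7:-→d8:H2  best=H2
  ? 196.174.160.1  path d0:H1→d1:-→d2:-→d3:-→d4:-→d5:-→d6:-→d7:-→d8:-→d9:-→d10:-→d11:-→d12:H0→d13:-→d14:-→d15:-→d16:-→d17:-→d18:-→d19:-→d20:-→d21:-→d22:-→d23:-→d24:H2  best=H2
  - 12.128.0.0/12 clear@12
  ? 52.63.24.74  path d0:H1→d1:-→d2:-→d3:-→d4:-→d5:-→d6:-→d7:-→d8:-→d9:-→d10:-→d11:-→d12:-→d13:-→d14:-→d15:-→d16:-→d17:-→d18:-→d19:-→d20:-→d21:-→d22:-→d23:-→d24:-→d25:-→d26:-→d27:-→d28:-→d29:-→d30:-→d31:H2  best=H2
  ? 12.0.0.26  path d0:H1→d1:-→d2:-→d3:-→d4:-→d5:-→d6:-→d7:-→d8:H2  best=H2

== LOOKUPS ==
["H2","H2","H3","H2","H2","H2","H2","H2"]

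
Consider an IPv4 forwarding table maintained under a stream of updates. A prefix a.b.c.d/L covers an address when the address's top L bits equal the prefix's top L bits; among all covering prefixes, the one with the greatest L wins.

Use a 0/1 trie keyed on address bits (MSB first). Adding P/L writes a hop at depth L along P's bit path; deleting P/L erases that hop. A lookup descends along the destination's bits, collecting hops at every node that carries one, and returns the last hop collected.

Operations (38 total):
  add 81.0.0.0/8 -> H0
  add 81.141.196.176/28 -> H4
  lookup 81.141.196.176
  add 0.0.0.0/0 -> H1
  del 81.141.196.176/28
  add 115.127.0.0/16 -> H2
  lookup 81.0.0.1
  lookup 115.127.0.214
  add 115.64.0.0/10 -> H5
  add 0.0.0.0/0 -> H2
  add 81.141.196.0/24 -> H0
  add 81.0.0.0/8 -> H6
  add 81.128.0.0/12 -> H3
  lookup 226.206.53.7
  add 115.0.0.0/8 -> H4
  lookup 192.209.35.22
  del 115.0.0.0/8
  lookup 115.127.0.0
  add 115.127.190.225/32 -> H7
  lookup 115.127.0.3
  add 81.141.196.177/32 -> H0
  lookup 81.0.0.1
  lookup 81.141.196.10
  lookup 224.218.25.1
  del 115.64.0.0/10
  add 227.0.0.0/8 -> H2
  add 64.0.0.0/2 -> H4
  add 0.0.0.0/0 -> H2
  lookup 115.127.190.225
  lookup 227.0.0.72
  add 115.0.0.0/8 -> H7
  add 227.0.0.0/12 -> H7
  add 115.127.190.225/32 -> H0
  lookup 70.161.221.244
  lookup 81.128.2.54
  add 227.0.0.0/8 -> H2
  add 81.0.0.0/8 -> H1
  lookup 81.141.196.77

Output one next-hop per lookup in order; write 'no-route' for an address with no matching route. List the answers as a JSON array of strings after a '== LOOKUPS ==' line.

Process each operation:
  + 81.0.0.0/8 (H0) depth=8
  + 81.141.196.176/28 (H4) depth=28
  ? 81.141.196.176  path d0:-→d1:-→d2:-→d3:-→d4:-→d5:-→d6:-→d7:-→d8:H0→d9:-→d10:-→d11:-→d12:-→d13:-→d14:-→d15:-→d16:-→d17:-→d18:-→d19:-→d20:-→d21:-→d22:-→d23:-→d24:-→d25:-→d26:-→d27:-→d28:H4  best=H4
  + 0.0.0.0/0 (H1) depth=0
  del 81.141.196.176/28 (clear depth 28)
  + 115.127.0.0/16 (H2) depth=16
  ? 81.0.0.1  path d0:H1→d1:-→d2:-→d3:-→d4:-→d5:-→d6:-→d7:-→d8:H0  best=H0
  ? 115.127.0.214  path d0:H1→d1:-→d2:-→d3:-→d4:-→d5:-→d6:-→d7:-→d8:-→d9:-→d10:-→d11:-→d12:-→d13:-→d14:-→d15:-→d16:H2  best=H2
  + 115.64.0.0/10 (H5) depth=10
  + 0.0.0.0/0 (H2) depth=0
  + 81.141.196.0/24 (H0) depth=24
  + 81.0.0.0/8 (H6) depth=8
  + 81.128.0.0/12 (H3) depth=12
  ? 226.206.53.7  path d0:H2  best=H2
  + 115.0.0.0/8 (H4) depth=8
  ? 192.209.35.22  path d0:H2  best=H2
  del 115.0.0.0/8 (clear depth 8)
  ? 115.127.0.0  path d0:H2→d1:-→d2:-→d3:-→d4:-→d5:-→d6:-→d7:-→d8:-→d9:-→d10:H5→d11:-→d12:-→d13:-→d14:-→d15:-→d16:H2  best=H2
  + 115.127.190.225/32 (H7) depth=32
  ? 115.127.0.3  path d0:H2→d1:-→d2:-→d3:-→d4:-→d5:-→d6:-→d7:-→d8:-→d9:-→d10:H5→d11:-→d12:-→d13:-→d14:-→d15:-→d16:H2  best=H2
  + 81.141.196.177/32 (H0) depth=32
  ? 81.0.0.1  path d0:H2→d1:-→d2:-→d3:-→d4:-→d5:-→d6:-→d7:-→d8:H6  best=H6
  ? 81.141.196.10  path d0:H2→d1:-→d2:-→d3:-→d4:-→d5:-→d6:-→d7:-→d8:H6→d9:-→d10:-→d11:-→d12:H3→d13:-→d14:-→d15:-→d16:-→d17:-→d18:-→d19:-→d20:-→d21:-→d22:-→d23:-→d24:H0  best=H0
  ? 224.218.25.1  path d0:H2  best=H2
  del 115.64.0.0/10 (clear depth 10)
  + 227.0.0.0/8 (H2) depth=8
  + 64.0.0.0/2 (H4) depth=2
  + 0.0.0.0/0 (H2) depth=0
  ? 115.127.190.225  path d0:H2→d1:-→d2:H4→d3:-→d4:-→d5:-→d6:-→d7:-→d8:-→d9:-→d10:-→d11:-→d12:-→d13:-→d14:-→d15:-→d16:H2→d17:-→d18:-→d19:-→d20:-→d21:-→d22:-→d23:-→d24:-→d25:-→d26:-→d27:-→d28:-→d29:-→d30:-→d31:-→d32:H7  best=H7
  ? 227.0.0.72  path d0:H2→d1:-→d2:-→d3:-→d4:-→d5:-→d6:-→d7:-→d8:H2  best=H2
  + 115.0.0.0/8 (H7) depth=8
  + 227.0.0.0/12 (H7) depth=12
  + 115.127.190.225/32 (H0) depth=32
  ? 70.161.221.244  path d0:H2→d1:-→d2:H4→d3:-  best=H4
  ? 81.128.2.54  path d0:H2→d1:-→d2:H4→d3:-→d4:-→d5:-→d6:-→d7:-→d8:H6→d9:-→d10:-→d11:-→d12:H3  best=H3
  + 227.0.0.0/8 (H2) depth=8
  + 81.0.0.0/8 (H1) depth=8
  ? 81.141.196.77  path d0:H2→d1:-→d2:H4→d3:-→d4:-→d5:-→d6:-→d7:-→d8:H1→d9:-→d10:-→d11:-→d12:H3→d13:-→d14:-→d15:-→d16:-→d17:-→d18:-→d19:-→d20:-→d21:-→d22:-→d23:-→d24:H0  best=H0

== LOOKUPS ==
["H4","H0","H2","H2","H2","H2","H2","H6","H0","H2","H7","H2","H4","H3","H0"]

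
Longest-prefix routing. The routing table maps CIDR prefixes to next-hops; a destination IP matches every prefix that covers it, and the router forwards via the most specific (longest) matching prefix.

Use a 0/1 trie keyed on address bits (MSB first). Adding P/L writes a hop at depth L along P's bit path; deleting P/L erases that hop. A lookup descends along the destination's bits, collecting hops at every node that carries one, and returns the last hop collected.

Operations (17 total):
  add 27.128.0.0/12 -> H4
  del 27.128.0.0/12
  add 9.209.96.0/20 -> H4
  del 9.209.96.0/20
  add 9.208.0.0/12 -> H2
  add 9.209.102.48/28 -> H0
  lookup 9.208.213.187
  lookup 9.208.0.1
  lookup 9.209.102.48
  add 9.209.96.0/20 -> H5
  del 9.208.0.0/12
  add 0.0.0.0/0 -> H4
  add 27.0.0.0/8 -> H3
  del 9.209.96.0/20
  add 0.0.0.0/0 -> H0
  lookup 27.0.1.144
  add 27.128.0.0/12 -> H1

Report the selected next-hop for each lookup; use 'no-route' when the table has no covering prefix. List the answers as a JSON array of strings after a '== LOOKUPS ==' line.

Trace:
  + 27.128.0.0/12 (H4) depth=12
  - 27.128.0.0/12 clear@12
  + 9.209.96.0/20 (H4) depth=20
  - 9.209.96.0/20 clear@20
  + 9.208.0.0/12 (H2) depth=12
  + 9.209.102.48/28 (H0) depth=28
  lookup 9.208.213.187: bits 000010011101000 walk d0:-→d1:-→d2:-→d3:-→d4:-→d5:-→d6:-→d7:-→d8:-→d9:-→d10:-→d11:-→d12:H2→d13:-→d14:-→d15:- -> H2
  lookup 9.208.0.1: bits 000010011101000 walk d0:-→d1:-→d2:-→d3:-→d4:-→d5:-→d6:-→d7:-→d8:-→d9:-→d10:-→d11:-→d12:H2→d13:-→d14:-→d15:- -> H2
  lookup 9.209.102.48: bits 0000100111010001011001100011 walk d0:-→d1:-→d2:-→d3:-→d4:-→d5:-→d6:-→d7:-→d8:-→d9:-→d10:-→d11:-→d12:H2→d13:-→d14:-→d15:-→d16:-→d17:-→d18:-→d19:-→d20:-→d21:-→d22:-→d23:-→d24:-→d25:-→d26:-→d27:-→d28:H0 -> H0
  + 9.209.96.0/20 (H5) depth=20
  - 9.208.0.0/12 clear@12
  + 0.0.0.0/0 (H4) depth=0
  + 27.0.0.0/8 (H3) depth=8
  - 9.209.96.0/20 clear@20
  + 0.0.0.0/0 (H0) depth=0
  lookup 27.0.1.144: bits 00011011 walk d0:H0→d1:-→d2:-→d3:-→d4:-→d5:-→d6:-→d7:-→d8:H3 -> H3
  + 27.128.0.0/12 (H1) depth=12

== LOOKUPS ==
["H2","H2","H0","H3"]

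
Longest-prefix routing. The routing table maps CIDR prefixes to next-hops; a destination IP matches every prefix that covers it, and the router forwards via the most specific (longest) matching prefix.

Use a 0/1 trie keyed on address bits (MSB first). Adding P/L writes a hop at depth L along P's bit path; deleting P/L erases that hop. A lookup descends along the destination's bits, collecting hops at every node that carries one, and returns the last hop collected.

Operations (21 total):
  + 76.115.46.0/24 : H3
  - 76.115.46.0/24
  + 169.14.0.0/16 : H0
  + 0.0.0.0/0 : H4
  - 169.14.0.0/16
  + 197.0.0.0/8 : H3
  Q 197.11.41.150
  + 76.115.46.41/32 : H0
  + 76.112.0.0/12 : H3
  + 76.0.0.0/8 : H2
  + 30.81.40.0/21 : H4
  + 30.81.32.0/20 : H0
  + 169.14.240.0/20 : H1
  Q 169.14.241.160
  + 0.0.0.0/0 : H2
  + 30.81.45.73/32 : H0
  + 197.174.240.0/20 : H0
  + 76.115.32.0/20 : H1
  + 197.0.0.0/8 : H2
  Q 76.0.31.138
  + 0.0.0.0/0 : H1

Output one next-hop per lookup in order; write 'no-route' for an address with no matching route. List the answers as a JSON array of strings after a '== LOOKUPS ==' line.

Apply in order:
  + 76.115.46.0/24 (H3) depth=24
  - 76.115.46.0/24 clear@24
  + 169.14.0.0/16 (H0) depth=16
  + 0.0.0.0/0 (H4) depth=0
  - 169.14.0.0/16 clear@16
  + 197.0.0.0/8 (H3) depth=8
  ? 197.11.41.150  path d0:H4→d1:-→d2:-→d3:-→d4:-→d5:-→d6:-→d7:-→d8:H3  best=H3
  + 76.115.46.41/32 (H0) depth=32
  + 76.112.0.0/12 (H3) depth=12
  + 76.0.0.0/8 (H2) depth=8
  + 30.81.40.0/21 (H4) depth=21
  + 30.81.32.0/20 (H0) depth=20
  + 169.14.240.0/20 (H1) depth=20
  ? 169.14.241.160  path d0:H4→d1:-→d2:-→d3:-→d4:-→d5:-→d6:-→d7:-→d8:-→d9:-→d10:-→d11:-→d12:-→d13:-→d14:-→d15:-→d16:-→d17:-→d18:-→d19:-→d20:H1  best=H1
  + 0.0.0.0/0 (H2) depth=0
  + 30.81.45.73/32 (H0) depth=32
  + 197.174.240.0/20 (H0) depth=20
  + 76.115.32.0/20 (H1) depth=20
  + 197.0.0.0/8 (H2) depth=8
  ? 76.0.31.138  path d0:H2→d1:-→d2:-→d3:-→d4:-→d5:-→d6:-→d7:-→d8:H2→d9:-  best=H2
  + 0.0.0.0/0 (H1) depth=0

== LOOKUPS ==
["H3","H1","H2"]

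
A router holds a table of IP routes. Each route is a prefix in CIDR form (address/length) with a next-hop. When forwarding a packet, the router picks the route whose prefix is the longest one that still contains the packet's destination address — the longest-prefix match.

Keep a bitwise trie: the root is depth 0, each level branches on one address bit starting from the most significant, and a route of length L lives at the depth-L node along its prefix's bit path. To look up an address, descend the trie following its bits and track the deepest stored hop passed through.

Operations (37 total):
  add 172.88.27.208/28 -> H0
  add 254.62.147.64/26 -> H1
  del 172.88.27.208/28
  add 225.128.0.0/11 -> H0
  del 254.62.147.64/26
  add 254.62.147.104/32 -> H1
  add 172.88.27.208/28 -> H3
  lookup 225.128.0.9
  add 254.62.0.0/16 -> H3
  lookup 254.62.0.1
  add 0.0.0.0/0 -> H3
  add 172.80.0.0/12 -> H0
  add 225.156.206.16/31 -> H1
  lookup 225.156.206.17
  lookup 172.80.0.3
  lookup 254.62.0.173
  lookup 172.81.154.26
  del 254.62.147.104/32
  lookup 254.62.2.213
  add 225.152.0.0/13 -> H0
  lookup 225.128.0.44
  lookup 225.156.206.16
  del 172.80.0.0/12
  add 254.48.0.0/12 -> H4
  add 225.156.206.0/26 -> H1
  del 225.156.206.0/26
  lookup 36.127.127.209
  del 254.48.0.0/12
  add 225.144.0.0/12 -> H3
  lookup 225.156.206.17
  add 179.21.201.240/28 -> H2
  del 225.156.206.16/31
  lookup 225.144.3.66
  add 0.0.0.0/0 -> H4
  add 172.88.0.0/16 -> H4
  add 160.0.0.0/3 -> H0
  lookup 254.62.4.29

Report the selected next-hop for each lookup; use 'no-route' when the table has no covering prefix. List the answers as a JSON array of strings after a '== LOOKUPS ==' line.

Apply in order:
  add 172.88.27.208/28 -> H0 at depth 28
  add 254.62.147.64/26 -> H1 at depth 26
  del 172.88.27.208/28 (clear depth 28)
  add 225.128.0.0/11 -> H0 at depth 11
  del 254.62.147.64/26 (clear depth 26)
  add 254.62.147.104/32 -> H1 at depth 32
  add 172.88.27.208/28 -> H3 at depth 28
  Q 225.128.0.9: descend 11100001100 ; hops seen [H0] ; pick H0
  add 254.62.0.0/16 -> H3 at depth 16
  Q 254.62.0.1: descend 1111111000111110 ; hops seen [H3] ; pick H3
  add 0.0.0.0/0 -> H3 at depth 0
  add 172.80.0.0/12 -> H0 at depth 12
  add 225.156.206.16/31 -> H1 at depth 31
  Q 225.156.206.17: descend 1110000110011100110011100001000 ; hops seen [H3,H0,H1] ; pick H1
  Q 172.80.0.3: descend 101011000101 ; hops seen [H3,H0] ; pick H0
  Q 254.62.0.173: descend 1111111000111110 ; hops seen [H3,H3] ; pick H3
  Q 172.81.154.26: descend 101011000101 ; hops seen [H3,H0] ; pick H0
  del 254.62.147.104/32 (clear depth 32)
  Q 254.62.2.213: descend 1111111000111110 ; hops seen [H3,H3] ; pick H3
  add 225.152.0.0/13 -> H0 at depth 13
  Q 225.128.0.44: descend 11100001100 ; hops seen [H3,H0] ; pick H0
  Q 225.156.206.16: descend 1110000110011100110011100001000 ; hops seen [H3,H0,H0,H1] ; pick H1
  del 172.80.0.0/12 (clear depth 12)
  add 254.48.0.0/12 -> H4 at depth 12
  add 225.156.206.0/26 -> H1 at depth 26
  del 225.156.206.0/26 (clear depth 26)
  Q 36.127.127.209: descend ε ; hops seen [H3] ; pick H3
  del 254.48.0.0/12 (clear depth 12)
  add 225.144.0.0/12 -> H3 at depth 12
  Q 225.156.206.17: descend 1110000110011100110011100001000 ; hops seen [H3,H0,H3,H0,H1] ; pick H1
  add 179.21.201.240/28 -> H2 at depth 28
  del 225.156.206.16/31 (clear depth 31)
  Q 225.144.3.66: descend 111000011001 ; hops seen [H3,H0,H3] ; pick H3
  add 0.0.0.0/0 -> H4 at depth 0
  add 172.88.0.0/16 -> H4 at depth 16
  add 160.0.0.0/3 -> H0 at depth 3
  Q 254.62.4.29: descend 1111111000111110 ; hops seen [H4,H3] ; pick H3

== LOOKUPS ==
["H0","H3","H1","H0","H3","H0","H3","H0","H1","H3","H1","H3","H3"]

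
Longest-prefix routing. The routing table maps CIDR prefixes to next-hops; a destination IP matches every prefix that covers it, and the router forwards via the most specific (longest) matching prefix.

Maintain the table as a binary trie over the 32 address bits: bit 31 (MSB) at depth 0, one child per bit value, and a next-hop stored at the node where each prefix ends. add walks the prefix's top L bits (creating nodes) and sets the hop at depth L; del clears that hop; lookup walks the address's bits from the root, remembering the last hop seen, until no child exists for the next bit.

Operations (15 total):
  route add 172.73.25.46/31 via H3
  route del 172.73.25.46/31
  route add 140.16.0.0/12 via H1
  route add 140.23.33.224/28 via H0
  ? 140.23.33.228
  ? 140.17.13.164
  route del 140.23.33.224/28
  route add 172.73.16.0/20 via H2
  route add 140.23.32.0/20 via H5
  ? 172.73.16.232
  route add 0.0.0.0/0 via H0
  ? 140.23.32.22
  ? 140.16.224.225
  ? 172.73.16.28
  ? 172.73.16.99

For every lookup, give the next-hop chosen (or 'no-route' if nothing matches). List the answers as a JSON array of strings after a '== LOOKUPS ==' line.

Trace:
  + 172.73.25.46/31 (H3) depth=31
  del 172.73.25.46/31 (clear depth 31)
  + 140.16.0.0/12 (H1) depth=12
  + 140.23.33.224/28 (H0) depth=28
  ? 140.23.33.228  path d0:-→d1:-→d2:-→d3:-→d4:-→d5:-→d6:-→d7:-→d8:-→d9:-→d10:-→d11:-→d12:H1→d13:-→d14:-→d15:-→d16:-→d17:-→d18:-→d19:-→d20:-→d21:-→d22:-→d23:-→d24:-→d25:-→d26:-→d27:-→d28:H0  best=H0
  ? 140.17.13.164  path d0:-→d1:-→d2:-→d3:-→d4:-→d5:-→d6:-→d7:-→d8:-→d9:-→d10:-→d11:-→d12:H1→d13:-  best=H1
  del 140.23.33.224/28 (clear depth 28)
  + 172.73.16.0/20 (H2) depth=20
  + 140.23.32.0/20 (H5) depth=20
  ? 172.73.16.232  path d0:-→d1:-→d2:-→d3:-→d4:-→d5:-→d6:-→d7:-→d8:-→d9:-→d10:-→d11:-→d12:-→d13:-→d14:-→d15:-→d16:-→d17:-→d18:-→d19:-→d20:H2  best=H2
  + 0.0.0.0/0 (H0) depth=0
  ? 140.23.32.22  path d0:H0→d1:-→d2:-→d3:-→d4:-→d5:-→d6:-→d7:-→d8:-→d9:-→d10:-→d11:-→d12:H1→d13:-→d14:-→d15:-→d16:-→d17:-→d18:-→d19:-→d20:H5→d21:-→d22:-→d23:-  best=H5
  ? 140.16.224.225  path d0:H0→d1:-→d2:-→d3:-→d4:-→d5:-→d6:-→d7:-→d8:-→d9:-→d10:-→d11:-→d12:H1→d13:-  best=H1
  ? 172.73.16.28  path d0:H0→d1:-→d2:-→d3:-→d4:-→d5:-→d6:-→d7:-→d8:-→d9:-→d10:-→d11:-→d12:-→d13:-→d14:-→d15:-→d16:-→d17:-→d18:-→d19:-→d20:H2  best=H2
  ? 172.73.16.99  path d0:H0→d1:-→d2:-→d3:-→d4:-→d5:-→d6:-→d7:-→d8:-→d9:-→d10:-→d11:-→d12:-→d13:-→d14:-→d15:-→d16:-→d17:-→d18:-→d19:-→d20:H2  best=H2

== LOOKUPS ==
["H0","H1","H2","H5","H1","H2","H2"]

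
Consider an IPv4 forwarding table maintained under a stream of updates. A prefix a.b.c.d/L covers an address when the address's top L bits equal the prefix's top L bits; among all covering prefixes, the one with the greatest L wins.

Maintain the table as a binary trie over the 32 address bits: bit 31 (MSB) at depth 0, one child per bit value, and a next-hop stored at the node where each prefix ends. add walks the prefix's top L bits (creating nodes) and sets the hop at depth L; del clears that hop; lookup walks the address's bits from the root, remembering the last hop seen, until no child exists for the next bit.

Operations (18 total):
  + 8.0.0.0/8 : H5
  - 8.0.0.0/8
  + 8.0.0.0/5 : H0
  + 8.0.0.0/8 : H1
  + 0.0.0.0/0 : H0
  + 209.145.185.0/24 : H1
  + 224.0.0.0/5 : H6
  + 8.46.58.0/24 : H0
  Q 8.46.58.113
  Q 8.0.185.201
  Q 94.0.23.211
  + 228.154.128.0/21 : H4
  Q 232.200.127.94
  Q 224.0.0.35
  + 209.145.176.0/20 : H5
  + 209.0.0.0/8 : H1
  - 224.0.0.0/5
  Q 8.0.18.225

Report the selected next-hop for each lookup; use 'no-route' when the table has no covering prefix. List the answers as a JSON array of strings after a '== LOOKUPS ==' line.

Process each operation:
  add 8.0.0.0/8 -> H5 at depth 8
  del 8.0.0.0/8 (clear depth 8)
  add 8.0.0.0/5 -> H0 at depth 5
  add 8.0.0.0/8 -> H1 at depth 8
  add 0.0.0.0/0 -> H0 at depth 0
  add 209.145.185.0/24 -> H1 at depth 24
  add 224.0.0.0/5 -> H6 at depth 5
  add 8.46.58.0/24 -> H0 at depth 24
  Q 8.46.58.113: descend 000010000010111000111010 ; hops seen [H0,H0,H1,H0] ; pick H0
  Q 8.0.185.201: descend 0000100000 ; hops seen [H0,H0,H1] ; pick H1
  Q 94.0.23.211: descend 0 ; hops seen [H0] ; pick H0
  add 228.154.128.0/21 -> H4 at depth 21
  Q 232.200.127.94: descend 1110 ; hops seen [H0] ; pick H0
  Q 224.0.0.35: descend 11100 ; hops seen [H0,H6] ; pick H6
  add 209.145.176.0/20 -> H5 at depth 20
  add 209.0.0.0/8 -> H1 at depth 8
  del 224.0.0.0/5 (clear depth 5)
  Q 8.0.18.225: descend 0000100000 ; hops seen [H0,H0,H1] ; pick H1

== LOOKUPS ==
["H0","H1","H0","H0","H6","H1"]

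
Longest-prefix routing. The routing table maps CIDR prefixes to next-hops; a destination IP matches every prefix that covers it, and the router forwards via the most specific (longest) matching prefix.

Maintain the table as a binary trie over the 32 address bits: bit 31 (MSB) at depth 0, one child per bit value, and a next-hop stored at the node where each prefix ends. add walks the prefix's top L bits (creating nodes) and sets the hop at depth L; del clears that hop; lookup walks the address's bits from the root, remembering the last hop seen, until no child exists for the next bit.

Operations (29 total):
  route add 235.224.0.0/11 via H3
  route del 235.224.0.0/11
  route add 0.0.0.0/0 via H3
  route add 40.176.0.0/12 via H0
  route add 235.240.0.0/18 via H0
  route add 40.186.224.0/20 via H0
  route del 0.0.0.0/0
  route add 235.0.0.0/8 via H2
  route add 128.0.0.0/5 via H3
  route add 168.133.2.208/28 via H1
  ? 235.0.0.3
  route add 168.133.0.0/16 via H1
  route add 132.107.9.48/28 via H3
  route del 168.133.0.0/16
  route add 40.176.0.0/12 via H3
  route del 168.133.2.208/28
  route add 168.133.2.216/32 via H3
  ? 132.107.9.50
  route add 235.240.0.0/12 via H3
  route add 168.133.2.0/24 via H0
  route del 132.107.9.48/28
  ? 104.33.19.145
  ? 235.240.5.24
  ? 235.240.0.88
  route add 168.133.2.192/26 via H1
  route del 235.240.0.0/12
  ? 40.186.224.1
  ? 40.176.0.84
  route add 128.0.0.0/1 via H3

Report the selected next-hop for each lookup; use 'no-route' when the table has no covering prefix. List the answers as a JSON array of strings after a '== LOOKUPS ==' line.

Apply in order:
  add 235.224.0.0/11 -> H3 at depth 11
  - 235.224.0.0/11 clear@11
  add 0.0.0.0/0 -> H3 at depth 0
  add 40.176.0.0/12 -> H0 at depth 12
  add 235.240.0.0/18 -> H0 at depth 18
  add 40.186.224.0/20 -> H0 at depth 20
  - 0.0.0.0/0 clear@0
  add 235.0.0.0/8 -> H2 at depth 8
  add 128.0.0.0/5 -> H3 at depth 5
  add 168.133.2.208/28 -> H1 at depth 28
  lookup 235.0.0.3: bits 11101011 walk d0:-→d1:-→d2:-→d3:-→d4:-→d5:-→d6:-→d7:-→d8:H2 -> H2
  add 168.133.0.0/16 -> H1 at depth 16
  add 132.107.9.48/28 -> H3 at depth 28
  - 168.133.0.0/16 clear@16
  add 40.176.0.0/12 -> H3 at depth 12
  - 168.133.2.208/28 clear@28
  add 168.133.2.216/32 -> H3 at depth 32
  lookup 132.107.9.50: bits 1000010001101011000010010011 walk d0:-→d1:-→d2:-→d3:-→d4:-→d5:H3→d6:-→d7:-→d8:-→d9:-→d10:-→d11:-→d12:-→d13:-→d14:-→d15:-→d16:-→d17:-→d18:-→d19:-→d20:-→d21:-→d22:-→d23:-→d24:-→d25:-→d26:-→d27:-→d28:H3 -> H3
  add 235.240.0.0/12 -> H3 at depth 12
  add 168.133.2.0/24 -> H0 at depth 24
  - 132.107.9.48/28 clear@28
  lookup 104.33.19.145: bits 0 walk d0:-→d1:- -> no-route
  lookup 235.240.5.24: bits 111010111111000000 walk d0:-→d1:-→d2:-→d3:-→d4:-→d5:-→d6:-→d7:-→d8:H2→d9:-→d10:-→d11:-→d12:H3→d13:-→d14:-→d15:-→d16:-→d17:-→d18:H0 -> H0
  lookup 235.240.0.88: bits 111010111111000000 walk d0:-→d1:-→d2:-→d3:-→d4:-→d5:-→d6:-→d7:-→d8:H2→d9:-→d10:-→d11:-→d12:H3→d13:-→d14:-→d15:-→d16:-→d17:-→d18:H0 -> H0
  add 168.133.2.192/26 -> H1 at depth 26
  - 235.240.0.0/12 clear@12
  lookup 40.186.224.1: bits 00101000101110101110 walk d0:-→d1:-→d2:-→d3:-→d4:-→d5:-→d6:-→d7:-→d8:-→d9:-→d10:-→d11:-→d12:H3→d13:-→d14:-→d15:-→d16:-→d17:-→d18:-→d19:-→d20:H0 -> H0
  lookup 40.176.0.84: bits 001010001011 walk d0:-→d1:-→d2:-→d3:-→d4:-→d5:-→d6:-→d7:-→d8:-→d9:-→d10:-→d11:-→d12:H3 -> H3
  add 128.0.0.0/1 -> H3 at depth 1

== LOOKUPS ==
["H2","H3","no-route","H0","H0","H0","H3"]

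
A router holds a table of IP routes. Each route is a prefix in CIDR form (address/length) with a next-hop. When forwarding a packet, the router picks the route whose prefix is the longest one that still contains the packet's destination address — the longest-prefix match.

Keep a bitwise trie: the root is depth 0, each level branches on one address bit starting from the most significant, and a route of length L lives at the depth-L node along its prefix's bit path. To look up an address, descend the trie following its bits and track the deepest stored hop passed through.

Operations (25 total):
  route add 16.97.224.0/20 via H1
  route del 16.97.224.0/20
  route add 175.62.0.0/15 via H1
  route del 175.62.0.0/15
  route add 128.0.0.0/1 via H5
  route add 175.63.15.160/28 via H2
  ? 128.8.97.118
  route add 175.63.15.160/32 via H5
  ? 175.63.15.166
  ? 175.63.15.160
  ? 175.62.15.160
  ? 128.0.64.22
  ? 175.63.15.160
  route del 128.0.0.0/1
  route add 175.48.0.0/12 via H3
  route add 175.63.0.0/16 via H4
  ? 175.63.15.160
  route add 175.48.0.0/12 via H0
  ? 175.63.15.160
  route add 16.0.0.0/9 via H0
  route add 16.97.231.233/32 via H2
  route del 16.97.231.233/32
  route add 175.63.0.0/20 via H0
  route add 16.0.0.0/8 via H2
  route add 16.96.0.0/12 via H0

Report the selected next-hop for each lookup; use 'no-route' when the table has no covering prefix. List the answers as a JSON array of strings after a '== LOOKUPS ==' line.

Apply in order:
  add 16.97.224.0/20 -> H1 at depth 20
  - 16.97.224.0/20 clear@20
  add 175.62.0.0/15 -> H1 at depth 15
  - 175.62.0.0/15 clear@15
  add 128.0.0.0/1 -> H5 at depth 1
  add 175.63.15.160/28 -> H2 at depth 28
  Q 128.8.97.118: descend 10 ; hops seen [H5] ; pick H5
  add 175.63.15.160/32 -> H5 at depth 32
  Q 175.63.15.166: descend 10101111001111110000111110100 ; hops seen [H5,H2] ; pick H2
  Q 175.63.15.160: descend 10101111001111110000111110100000 ; hops seen [H5,H2,H5] ; pick H5
  Q 175.62.15.160: descend 101011110011111 ; hops seen [H5] ; pick H5
  Q 128.0.64.22: descend 10 ; hops seen [H5] ; pick H5
  Q 175.63.15.160: descend 10101111001111110000111110100000 ; hops seen [H5,H2,H5] ; pick H5
  - 128.0.0.0/1 clear@1
  add 175.48.0.0/12 -> H3 at depth 12
  add 175.63.0.0/16 -> H4 at depth 16
  Q 175.63.15.160: descend 10101111001111110000111110100000 ; hops seen [H3,H4,H2,H5] ; pick H5
  add 175.48.0.0/12 -> H0 at depth 12
  Q 175.63.15.160: descend 10101111001111110000111110100000 ; hops seen [H0,H4,H2,H5] ; pick H5
  add 16.0.0.0/9 -> H0 at depth 9
  add 16.97.231.233/32 -> H2 at depth 32
  - 16.97.231.233/32 clear@32
  add 175.63.0.0/20 -> H0 at depth 20
  add 16.0.0.0/8 -> H2 at depth 8
  add 16.96.0.0/12 -> H0 at depth 12

== LOOKUPS ==
["H5","H2","H5","H5","H5","H5","H5","H5"]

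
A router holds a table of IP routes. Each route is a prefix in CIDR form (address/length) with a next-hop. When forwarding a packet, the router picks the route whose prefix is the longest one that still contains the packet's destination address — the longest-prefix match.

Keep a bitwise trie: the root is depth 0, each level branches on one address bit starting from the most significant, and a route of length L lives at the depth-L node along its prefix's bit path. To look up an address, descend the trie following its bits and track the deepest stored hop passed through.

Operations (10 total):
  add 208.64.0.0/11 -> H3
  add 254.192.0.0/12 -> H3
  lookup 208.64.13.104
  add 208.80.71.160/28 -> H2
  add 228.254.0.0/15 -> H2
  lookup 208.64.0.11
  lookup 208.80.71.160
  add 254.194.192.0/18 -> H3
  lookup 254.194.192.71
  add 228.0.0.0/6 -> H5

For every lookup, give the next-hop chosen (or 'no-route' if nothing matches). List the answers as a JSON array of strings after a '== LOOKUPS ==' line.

Apply in order:
  add 208.64.0.0/11 -> H3 at depth 11
  add 254.192.0.0/12 -> H3 at depth 12
  ? 208.64.13.104  path d0:-→d1:-→d2:-→d3:-→d4:-→d5:-→d6:-→d7:-→d8:-→d9:-→d10:-→d11:H3  best=H3
  add 208.80.71.160/28 -> H2 at depth 28
  add 228.254.0.0/15 -> H2 at depth 15
  ? 208.64.0.11  path d0:-→d1:-→d2:-→d3:-→d4:-→d5:-→d6:-→d7:-→d8:-→d9:-→d10:-→d11:H3  best=H3
  ? 208.80.71.160  path d0:-→d1:-→d2:-→d3:-→d4:-→d5:-→d6:-→d7:-→d8:-→d9:-→d10:-→d11:H3→d12:-→d13:-→d14:-→d15:-→d16:-→d17:-→d18:-→d19:-→d20:-→d21:-→d22:-→d23:-→d24:-→d25:-→d26:-→d27:-→d28:H2  best=H2
  add 254.194.192.0/18 -> H3 at depth 18
  ? 254.194.192.71  path d0:-→d1:-→d2:-→d3:-→d4:-→d5:-→d6:-→d7:-→d8:-→d9:-→d10:-→d11:-→d12:H3→d13:-→d14:-→d15:-→d16:-→d17:-→d18:H3  best=H3
  add 228.0.0.0/6 -> H5 at depth 6

== LOOKUPS ==
["H3","H3","H2","H3"]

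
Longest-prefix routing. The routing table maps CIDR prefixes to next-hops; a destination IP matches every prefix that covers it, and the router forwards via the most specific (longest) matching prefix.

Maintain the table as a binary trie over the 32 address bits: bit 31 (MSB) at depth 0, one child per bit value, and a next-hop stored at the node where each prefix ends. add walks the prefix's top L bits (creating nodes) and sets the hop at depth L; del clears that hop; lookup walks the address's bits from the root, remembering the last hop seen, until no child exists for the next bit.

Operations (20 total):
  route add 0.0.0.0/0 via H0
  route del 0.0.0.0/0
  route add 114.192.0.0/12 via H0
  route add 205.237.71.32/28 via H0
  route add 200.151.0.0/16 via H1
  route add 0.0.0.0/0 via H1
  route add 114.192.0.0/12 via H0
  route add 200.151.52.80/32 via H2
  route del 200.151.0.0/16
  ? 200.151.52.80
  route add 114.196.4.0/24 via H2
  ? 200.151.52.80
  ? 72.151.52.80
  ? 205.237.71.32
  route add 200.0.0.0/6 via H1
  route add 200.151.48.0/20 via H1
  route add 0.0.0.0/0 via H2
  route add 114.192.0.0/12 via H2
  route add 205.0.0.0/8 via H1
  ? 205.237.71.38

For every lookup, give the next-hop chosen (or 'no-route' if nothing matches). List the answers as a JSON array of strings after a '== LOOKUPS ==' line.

Process each operation:
  + 0.0.0.0/0 (H0) depth=0
  del 0.0.0.0/0 (clear depth 0)
  + 114.192.0.0/12 (H0) depth=12
  + 205.237.71.32/28 (H0) depth=28
  + 200.151.0.0/16 (H1) depth=16
  + 0.0.0.0/0 (H1) depth=0
  + 114.192.0.0/12 (H0) depth=12
  + 200.151.52.80/32 (H2) depth=32
  del 200.151.0.0/16 (clear depth 16)
  ? 200.151.52.80  path d0:H1→d1:-→d2:-→d3:-→d4:-→d5:-→d6:-→d7:-→d8:-→d9:-→d10:-→d11:-→d12:-→d13:-→d14:-→d15:-→d16:-→d17:-→d18:-→d19:-→d20:-→d21:-→d22:-→d23:-→d24:-→d25:-→d26:-→d27:-→d28:-→d29:-→d30:-→d31:-→d32:H2  best=H2
  + 114.196.4.0/24 (H2) depth=24
  ? 200.151.52.80  path d0:H1→d1:-→d2:-→d3:-→d4:-→d5:-→d6:-→d7:-→d8:-→d9:-→d10:-→d11:-→d12:-→d13:-→d14:-→d15:-→d16:-→d17:-→d18:-→d19:-→d20:-→d21:-→d22:-→d23:-→d24:-→d25:-→d26:-→d27:-→d28:-→d29:-→d30:-→d31:-→d32:H2  best=H2
  ? 72.151.52.80  path d0:H1→d1:-→d2:-  best=H1
  ? 205.237.71.32  path d0:H1→d1:-→d2:-→d3:-→d4:-→d5:-→d6:-→d7:-→d8:-→d9:-→d10:-→d11:-→d12:-→d13:-→d14:-→d15:-→d16:-→d17:-→d18:-→d19:-→d20:-→d21:-→d22:-→d23:-→d24:-→d25:-→d26:-→d27:-→d28:H0  best=H0
  + 200.0.0.0/6 (H1) depth=6
  + 200.151.48.0/20 (H1) depth=20
  + 0.0.0.0/0 (H2) depth=0
  + 114.192.0.0/12 (H2) depth=12
  + 205.0.0.0/8 (H1) depth=8
  ? 205.237.71.38  path d0:H2→d1:-→d2:-→d3:-→d4:-→d5:-→d6:-→d7:-→d8:H1→d9:-→d10:-→d11:-→d12:-→d13:-→d14:-→d15:-→d16:-→d17:-→d18:-→d19:-→d20:-→d21:-→d22:-→d23:-→d24:-→d25:-→d26:-→d27:-→d28:H0  best=H0

== LOOKUPS ==
["H2","H2","H1","H0","H0"]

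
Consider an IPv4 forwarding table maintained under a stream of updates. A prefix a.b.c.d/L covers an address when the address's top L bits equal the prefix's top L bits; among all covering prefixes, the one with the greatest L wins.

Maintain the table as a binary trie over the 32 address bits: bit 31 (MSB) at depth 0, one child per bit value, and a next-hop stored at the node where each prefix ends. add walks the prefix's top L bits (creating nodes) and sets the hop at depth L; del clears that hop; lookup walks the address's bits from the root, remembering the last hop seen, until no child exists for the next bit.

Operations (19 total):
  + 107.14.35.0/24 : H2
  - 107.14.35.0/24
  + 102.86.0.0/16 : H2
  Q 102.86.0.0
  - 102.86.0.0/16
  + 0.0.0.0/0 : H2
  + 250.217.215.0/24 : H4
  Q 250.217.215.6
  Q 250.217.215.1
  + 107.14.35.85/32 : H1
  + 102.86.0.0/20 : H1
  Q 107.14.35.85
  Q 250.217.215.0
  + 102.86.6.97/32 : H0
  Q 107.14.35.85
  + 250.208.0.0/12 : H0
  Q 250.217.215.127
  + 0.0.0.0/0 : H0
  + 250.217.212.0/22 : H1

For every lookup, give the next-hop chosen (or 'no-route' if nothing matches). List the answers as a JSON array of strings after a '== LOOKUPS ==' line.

Apply in order:
  add 107.14.35.0/24 -> H2 at depth 24
  del 107.14.35.0/24 (clear depth 24)
  add 102.86.0.0/16 -> H2 at depth 16
  ? 102.86.0.0  path d0:-→d1:-→d2:-→d3:-→d4:-→d5:-→d6:-→d7:-→d8:-→d9:-→d10:-→d11:-→d12:-→d13:-→d14:-→d15:-→d16:H2  best=H2
  del 102.86.0.0/16 (clear depth 16)
  add 0.0.0.0/0 -> H2 at depth 0
  add 250.217.215.0/24 -> H4 at depth 24
  ? 250.217.215.6  path d0:H2→d1:-→d2:-→d3:-→d4:-→d5:-→d6:-→d7:-→d8:-→d9:-→d10:-→d11:-→d12:-→d13:-→d14:-→d15:-→d16:-→d17:-→d18:-→d19:-→d20:-→d21:-→d22:-→d23:-→d24:H4  best=H4
  ? 250.217.215.1  path d0:H2→d1:-→d2:-→d3:-→d4:-→d5:-→d6:-→d7:-→d8:-→d9:-→d10:-→d11:-→d12:-→d13:-→d14:-→d15:-→d16:-→d17:-→d18:-→d19:-→d20:-→d21:-→d22:-→d23:-→d24:H4  best=H4
  add 107.14.35.85/32 -> H1 at depth 32
  add 102.86.0.0/20 -> H1 at depth 20
  ? 107.14.35.85  path d0:H2→d1:-→d2:-→d3:-→d4:-→d5:-→d6:-→d7:-→d8:-→d9:-→d10:-→d11:-→d12:-→d13:-→d14:-→d15:-→d16:-→d17:-→d18:-→d19:-→d20:-→d21:-→d22:-→d23:-→d24:-→d25:-→d26:-→d27:-→d28:-→d29:-→d30:-→d31:-→d32:H1  best=H1
  ? 250.217.215.0  path d0:H2→d1:-→d2:-→d3:-→d4:-→d5:-→d6:-→d7:-→d8:-→d9:-→d10:-→d11:-→d12:-→d13:-→d14:-→d15:-→d16:-→d17:-→d18:-→d19:-→d20:-→d21:-→d22:-→d23:-→d24:H4  best=H4
  add 102.86.6.97/32 -> H0 at depth 32
  ? 107.14.35.85  path d0:H2→d1:-→d2:-→d3:-→d4:-→d5:-→d6:-→d7:-→d8:-→d9:-→d10:-→d11:-→d12:-→d13:-→d14:-→d15:-→d16:-→d17:-→d18:-→d19:-→d20:-→d21:-→d22:-→d23:-→d24:-→d25:-→d26:-→d27:-→d28:-→d29:-→d30:-→d31:-→d32:H1  best=H1
  add 250.208.0.0/12 -> H0 at depth 12
  ? 250.217.215.127  path d0:H2→d1:-→d2:-→d3:-→d4:-→d5:-→d6:-→d7:-→d8:-→d9:-→d10:-→d11:-→d12:H0→d13:-→d14:-→d15:-→d16:-→d17:-→d18:-→d19:-→d20:-→d21:-→d22:-→d23:-→d24:H4  best=H4
  add 0.0.0.0/0 -> H0 at depth 0
  add 250.217.212.0/22 -> H1 at depth 22

== LOOKUPS ==
["H2","H4","H4","H1","H4","H1","H4"]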